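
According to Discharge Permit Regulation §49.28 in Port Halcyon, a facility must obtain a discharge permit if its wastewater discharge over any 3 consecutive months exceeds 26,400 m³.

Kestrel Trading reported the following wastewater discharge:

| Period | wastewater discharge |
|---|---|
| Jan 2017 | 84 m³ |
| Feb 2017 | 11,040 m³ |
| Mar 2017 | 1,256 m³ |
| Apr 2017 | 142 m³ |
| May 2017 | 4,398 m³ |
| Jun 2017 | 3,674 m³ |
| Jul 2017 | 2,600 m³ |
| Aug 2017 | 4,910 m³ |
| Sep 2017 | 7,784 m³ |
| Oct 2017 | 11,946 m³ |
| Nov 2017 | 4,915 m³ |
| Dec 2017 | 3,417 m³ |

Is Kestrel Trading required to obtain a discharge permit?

No

Jan 2017–Mar 2017: 84 m³ + 11,040 m³ + 1,256 m³ = 12,380 m³ (under)
Feb 2017–Apr 2017: 11,040 m³ + 1,256 m³ + 142 m³ = 12,438 m³ (under)
Mar 2017–May 2017: 1,256 m³ + 142 m³ + 4,398 m³ = 5,796 m³ (under)
Apr 2017–Jun 2017: 142 m³ + 4,398 m³ + 3,674 m³ = 8,214 m³ (under)
May 2017–Jul 2017: 4,398 m³ + 3,674 m³ + 2,600 m³ = 10,672 m³ (under)
Jun 2017–Aug 2017: 3,674 m³ + 2,600 m³ + 4,910 m³ = 11,184 m³ (under)
Jul 2017–Sep 2017: 2,600 m³ + 4,910 m³ + 7,784 m³ = 15,294 m³ (under)
Aug 2017–Oct 2017: 4,910 m³ + 7,784 m³ + 11,946 m³ = 24,640 m³ (under)
Sep 2017–Nov 2017: 7,784 m³ + 11,946 m³ + 4,915 m³ = 24,645 m³ (under)
Oct 2017–Dec 2017: 11,946 m³ + 4,915 m³ + 3,417 m³ = 20,278 m³ (under)
No window exceeds 26,400 m³.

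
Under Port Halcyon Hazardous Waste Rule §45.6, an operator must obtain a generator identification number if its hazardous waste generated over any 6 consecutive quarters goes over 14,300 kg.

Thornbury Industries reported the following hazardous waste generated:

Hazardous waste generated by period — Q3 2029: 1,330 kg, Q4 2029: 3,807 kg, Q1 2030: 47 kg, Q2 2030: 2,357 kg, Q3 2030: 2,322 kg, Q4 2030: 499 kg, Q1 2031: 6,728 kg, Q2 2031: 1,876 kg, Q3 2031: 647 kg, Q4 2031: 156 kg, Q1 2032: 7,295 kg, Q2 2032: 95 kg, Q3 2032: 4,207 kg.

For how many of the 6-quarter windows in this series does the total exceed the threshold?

4

Q3 2029–Q4 2030: 1,330 kg + 3,807 kg + 47 kg + 2,357 kg + 2,322 kg + 499 kg = 10,362 kg (under)
Q4 2029–Q1 2031: 3,807 kg + 47 kg + 2,357 kg + 2,322 kg + 499 kg + 6,728 kg = 15,760 kg (over)
Q1 2030–Q2 2031: 47 kg + 2,357 kg + 2,322 kg + 499 kg + 6,728 kg + 1,876 kg = 13,829 kg (under)
Q2 2030–Q3 2031: 2,357 kg + 2,322 kg + 499 kg + 6,728 kg + 1,876 kg + 647 kg = 14,429 kg (over)
Q3 2030–Q4 2031: 2,322 kg + 499 kg + 6,728 kg + 1,876 kg + 647 kg + 156 kg = 12,228 kg (under)
Q4 2030–Q1 2032: 499 kg + 6,728 kg + 1,876 kg + 647 kg + 156 kg + 7,295 kg = 17,201 kg (over)
Q1 2031–Q2 2032: 6,728 kg + 1,876 kg + 647 kg + 156 kg + 7,295 kg + 95 kg = 16,797 kg (over)
Q2 2031–Q3 2032: 1,876 kg + 647 kg + 156 kg + 7,295 kg + 95 kg + 4,207 kg = 14,276 kg (under)
4 windows exceed the threshold.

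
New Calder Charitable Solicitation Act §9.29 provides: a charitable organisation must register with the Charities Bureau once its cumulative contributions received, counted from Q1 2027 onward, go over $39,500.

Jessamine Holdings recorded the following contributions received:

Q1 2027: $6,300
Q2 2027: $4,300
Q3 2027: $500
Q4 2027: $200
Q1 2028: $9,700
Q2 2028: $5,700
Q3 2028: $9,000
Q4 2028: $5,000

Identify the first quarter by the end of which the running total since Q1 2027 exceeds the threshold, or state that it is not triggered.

Q4 2028

Through Q1 2027: $6,300
Through Q2 2027: $10,600
Through Q3 2027: $11,100
Through Q4 2027: $11,300
Through Q1 2028: $21,000
Through Q2 2028: $26,700
Through Q3 2028: $35,700
Through Q4 2028: $40,700 ← exceeds threshold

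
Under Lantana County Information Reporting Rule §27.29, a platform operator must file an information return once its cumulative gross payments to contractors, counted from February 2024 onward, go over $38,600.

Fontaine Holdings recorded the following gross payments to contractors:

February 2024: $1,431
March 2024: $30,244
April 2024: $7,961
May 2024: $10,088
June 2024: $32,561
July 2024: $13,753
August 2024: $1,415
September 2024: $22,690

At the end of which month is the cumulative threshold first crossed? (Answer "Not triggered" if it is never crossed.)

Through February 2024: $1,431
Through March 2024: $31,675
Through April 2024: $39,636 ← exceeds threshold

April 2024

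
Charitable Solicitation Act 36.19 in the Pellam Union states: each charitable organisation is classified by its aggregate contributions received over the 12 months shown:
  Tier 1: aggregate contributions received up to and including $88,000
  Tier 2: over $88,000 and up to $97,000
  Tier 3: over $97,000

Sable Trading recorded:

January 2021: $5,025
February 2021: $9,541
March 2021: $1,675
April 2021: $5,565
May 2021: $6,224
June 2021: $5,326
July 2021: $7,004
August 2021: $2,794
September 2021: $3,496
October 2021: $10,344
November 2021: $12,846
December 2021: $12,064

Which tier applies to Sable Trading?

Aggregate contributions received: $5,025 + $9,541 + $1,675 + $5,565 + $6,224 + $5,326 + $7,004 + $2,794 + $3,496 + $10,344 + $12,846 + $12,064 = $81,904.
$81,904 ≤ $88,000, so Tier 1 applies.

Tier 1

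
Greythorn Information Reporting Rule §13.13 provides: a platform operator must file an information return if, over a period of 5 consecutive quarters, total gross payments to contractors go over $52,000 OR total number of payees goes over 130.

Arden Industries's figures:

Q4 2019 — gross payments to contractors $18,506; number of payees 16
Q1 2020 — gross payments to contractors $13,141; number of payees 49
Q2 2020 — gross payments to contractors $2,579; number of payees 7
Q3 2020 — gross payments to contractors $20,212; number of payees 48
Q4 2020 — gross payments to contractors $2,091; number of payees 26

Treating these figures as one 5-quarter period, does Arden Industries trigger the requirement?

Yes

Total gross payments to contractors: $18,506 + $13,141 + $2,579 + $20,212 + $2,091 = $56,529 (> $52,000).
Total number of payees: 16 + 49 + 7 + 48 + 26 = 146 (> 130).
The test is 'or': at least one threshold is exceeded.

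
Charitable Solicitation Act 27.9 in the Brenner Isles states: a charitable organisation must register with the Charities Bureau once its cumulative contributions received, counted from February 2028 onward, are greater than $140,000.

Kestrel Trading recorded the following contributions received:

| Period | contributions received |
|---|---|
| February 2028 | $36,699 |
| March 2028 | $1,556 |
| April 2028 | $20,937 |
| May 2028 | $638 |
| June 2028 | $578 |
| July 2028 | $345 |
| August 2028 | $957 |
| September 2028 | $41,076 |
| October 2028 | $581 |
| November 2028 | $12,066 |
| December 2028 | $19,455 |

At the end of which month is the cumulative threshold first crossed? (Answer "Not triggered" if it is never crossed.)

Not triggered

Through February 2028: $36,699
Through March 2028: $38,255
Through April 2028: $59,192
Through May 2028: $59,830
Through June 2028: $60,408
Through July 2028: $60,753
Through August 2028: $61,710
Through September 2028: $102,786
Through October 2028: $103,367
Through November 2028: $115,433
Through December 2028: $134,888
Final cumulative total $134,888 ≤ $140,000; the threshold is never exceeded.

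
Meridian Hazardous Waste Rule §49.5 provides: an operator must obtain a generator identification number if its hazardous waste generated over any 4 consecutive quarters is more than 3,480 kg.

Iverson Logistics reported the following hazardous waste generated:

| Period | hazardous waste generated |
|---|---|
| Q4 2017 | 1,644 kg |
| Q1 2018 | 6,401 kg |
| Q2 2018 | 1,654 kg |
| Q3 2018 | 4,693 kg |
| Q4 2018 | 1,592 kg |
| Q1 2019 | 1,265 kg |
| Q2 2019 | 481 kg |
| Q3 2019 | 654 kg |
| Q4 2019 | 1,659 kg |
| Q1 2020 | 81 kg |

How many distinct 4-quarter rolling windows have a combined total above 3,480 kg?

6

Q4 2017–Q3 2018: 1,644 kg + 6,401 kg + 1,654 kg + 4,693 kg = 14,392 kg (over)
Q1 2018–Q4 2018: 6,401 kg + 1,654 kg + 4,693 kg + 1,592 kg = 14,340 kg (over)
Q2 2018–Q1 2019: 1,654 kg + 4,693 kg + 1,592 kg + 1,265 kg = 9,204 kg (over)
Q3 2018–Q2 2019: 4,693 kg + 1,592 kg + 1,265 kg + 481 kg = 8,031 kg (over)
Q4 2018–Q3 2019: 1,592 kg + 1,265 kg + 481 kg + 654 kg = 3,992 kg (over)
Q1 2019–Q4 2019: 1,265 kg + 481 kg + 654 kg + 1,659 kg = 4,059 kg (over)
Q2 2019–Q1 2020: 481 kg + 654 kg + 1,659 kg + 81 kg = 2,875 kg (under)
6 windows exceed the threshold.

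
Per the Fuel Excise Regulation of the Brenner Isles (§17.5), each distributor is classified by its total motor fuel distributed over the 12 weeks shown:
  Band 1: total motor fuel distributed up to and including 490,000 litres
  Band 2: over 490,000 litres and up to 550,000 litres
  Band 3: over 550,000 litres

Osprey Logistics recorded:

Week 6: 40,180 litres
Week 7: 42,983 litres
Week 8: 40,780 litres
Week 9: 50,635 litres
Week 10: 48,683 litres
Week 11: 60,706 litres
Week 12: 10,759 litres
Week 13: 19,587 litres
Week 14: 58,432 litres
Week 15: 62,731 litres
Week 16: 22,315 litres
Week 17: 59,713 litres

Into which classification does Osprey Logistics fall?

Total motor fuel distributed: 40,180 litres + 42,983 litres + 40,780 litres + 50,635 litres + 48,683 litres + 60,706 litres + 10,759 litres + 19,587 litres + 58,432 litres + 62,731 litres + 22,315 litres + 59,713 litres = 517,504 litres.
490,000 litres < 517,504 litres ≤ 550,000 litres, so Band 2 applies.

Band 2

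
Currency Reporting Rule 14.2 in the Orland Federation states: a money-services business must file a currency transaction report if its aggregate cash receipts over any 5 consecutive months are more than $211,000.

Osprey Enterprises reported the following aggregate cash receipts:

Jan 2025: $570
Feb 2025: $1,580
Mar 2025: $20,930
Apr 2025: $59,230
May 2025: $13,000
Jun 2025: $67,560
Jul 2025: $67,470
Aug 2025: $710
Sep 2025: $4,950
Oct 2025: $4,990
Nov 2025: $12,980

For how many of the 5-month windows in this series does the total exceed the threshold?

Jan 2025–May 2025: $570 + $1,580 + $20,930 + $59,230 + $13,000 = $95,310 (under)
Feb 2025–Jun 2025: $1,580 + $20,930 + $59,230 + $13,000 + $67,560 = $162,300 (under)
Mar 2025–Jul 2025: $20,930 + $59,230 + $13,000 + $67,560 + $67,470 = $228,190 (over)
Apr 2025–Aug 2025: $59,230 + $13,000 + $67,560 + $67,470 + $710 = $207,970 (under)
May 2025–Sep 2025: $13,000 + $67,560 + $67,470 + $710 + $4,950 = $153,690 (under)
Jun 2025–Oct 2025: $67,560 + $67,470 + $710 + $4,950 + $4,990 = $145,680 (under)
Jul 2025–Nov 2025: $67,470 + $710 + $4,950 + $4,990 + $12,980 = $91,100 (under)
1 window exceeds the threshold.

1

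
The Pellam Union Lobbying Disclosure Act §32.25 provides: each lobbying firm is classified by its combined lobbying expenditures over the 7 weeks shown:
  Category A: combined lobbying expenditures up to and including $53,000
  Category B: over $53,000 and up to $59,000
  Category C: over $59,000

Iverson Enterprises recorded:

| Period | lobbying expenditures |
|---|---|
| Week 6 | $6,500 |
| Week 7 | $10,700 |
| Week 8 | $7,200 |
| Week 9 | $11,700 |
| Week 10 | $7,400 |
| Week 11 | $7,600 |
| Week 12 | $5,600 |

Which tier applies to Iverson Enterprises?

Combined lobbying expenditures: $6,500 + $10,700 + $7,200 + $11,700 + $7,400 + $7,600 + $5,600 = $56,700.
$53,000 < $56,700 ≤ $59,000, so Category B applies.

Category B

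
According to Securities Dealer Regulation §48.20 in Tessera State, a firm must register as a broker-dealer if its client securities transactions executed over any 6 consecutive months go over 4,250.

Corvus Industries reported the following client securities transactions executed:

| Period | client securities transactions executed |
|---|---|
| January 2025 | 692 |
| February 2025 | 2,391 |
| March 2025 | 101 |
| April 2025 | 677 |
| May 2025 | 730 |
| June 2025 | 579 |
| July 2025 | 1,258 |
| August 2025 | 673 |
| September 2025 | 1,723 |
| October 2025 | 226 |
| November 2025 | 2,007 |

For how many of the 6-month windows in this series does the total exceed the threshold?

January 2025–June 2025: 692 + 2,391 + 101 + 677 + 730 + 579 = 5,170 (over)
February 2025–July 2025: 2,391 + 101 + 677 + 730 + 579 + 1,258 = 5,736 (over)
March 2025–August 2025: 101 + 677 + 730 + 579 + 1,258 + 673 = 4,018 (under)
April 2025–September 2025: 677 + 730 + 579 + 1,258 + 673 + 1,723 = 5,640 (over)
May 2025–October 2025: 730 + 579 + 1,258 + 673 + 1,723 + 226 = 5,189 (over)
June 2025–November 2025: 579 + 1,258 + 673 + 1,723 + 226 + 2,007 = 6,466 (over)
5 windows exceed the threshold.

5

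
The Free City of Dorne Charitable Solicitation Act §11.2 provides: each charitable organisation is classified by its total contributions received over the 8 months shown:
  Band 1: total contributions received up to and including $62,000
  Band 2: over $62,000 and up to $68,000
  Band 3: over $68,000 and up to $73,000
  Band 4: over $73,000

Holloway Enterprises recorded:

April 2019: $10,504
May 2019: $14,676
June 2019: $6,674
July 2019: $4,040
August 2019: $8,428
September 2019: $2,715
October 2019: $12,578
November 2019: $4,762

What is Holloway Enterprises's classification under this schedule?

Band 2

Total contributions received: $10,504 + $14,676 + $6,674 + $4,040 + $8,428 + $2,715 + $12,578 + $4,762 = $64,377.
$62,000 < $64,377 ≤ $68,000, so Band 2 applies.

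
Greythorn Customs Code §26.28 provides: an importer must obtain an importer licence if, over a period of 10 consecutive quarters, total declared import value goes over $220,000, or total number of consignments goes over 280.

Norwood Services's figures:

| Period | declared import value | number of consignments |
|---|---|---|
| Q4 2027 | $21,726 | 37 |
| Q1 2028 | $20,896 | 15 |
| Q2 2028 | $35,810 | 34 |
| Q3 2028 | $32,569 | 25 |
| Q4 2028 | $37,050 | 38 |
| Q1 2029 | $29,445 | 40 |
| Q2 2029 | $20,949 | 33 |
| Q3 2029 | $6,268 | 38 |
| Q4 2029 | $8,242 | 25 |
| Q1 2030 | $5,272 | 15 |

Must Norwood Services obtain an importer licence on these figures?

Yes

Total declared import value: $21,726 + $20,896 + $35,810 + $32,569 + $37,050 + $29,445 + $20,949 + $6,268 + $8,242 + $5,272 = $218,227 (≤ $220,000).
Total number of consignments: 37 + 15 + 34 + 25 + 38 + 40 + 33 + 38 + 25 + 15 = 300 (> 280).
The test is 'or': at least one threshold is exceeded.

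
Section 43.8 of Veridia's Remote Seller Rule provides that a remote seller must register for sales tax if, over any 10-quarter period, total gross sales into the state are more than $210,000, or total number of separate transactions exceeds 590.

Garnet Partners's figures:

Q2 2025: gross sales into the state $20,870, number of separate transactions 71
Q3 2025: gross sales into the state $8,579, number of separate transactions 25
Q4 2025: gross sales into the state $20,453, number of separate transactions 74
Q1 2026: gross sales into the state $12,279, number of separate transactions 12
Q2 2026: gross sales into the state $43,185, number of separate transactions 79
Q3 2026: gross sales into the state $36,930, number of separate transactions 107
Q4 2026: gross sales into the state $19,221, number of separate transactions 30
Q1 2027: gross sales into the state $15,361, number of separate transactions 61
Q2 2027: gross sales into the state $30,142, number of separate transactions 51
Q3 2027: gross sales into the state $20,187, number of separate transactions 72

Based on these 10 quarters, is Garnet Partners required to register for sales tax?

Yes

Total gross sales into the state: $20,870 + $8,579 + $20,453 + $12,279 + $43,185 + $36,930 + $19,221 + $15,361 + $30,142 + $20,187 = $227,207 (> $210,000).
Total number of separate transactions: 71 + 25 + 74 + 12 + 79 + 107 + 30 + 61 + 51 + 72 = 582 (≤ 590).
The test is 'or': at least one threshold is exceeded.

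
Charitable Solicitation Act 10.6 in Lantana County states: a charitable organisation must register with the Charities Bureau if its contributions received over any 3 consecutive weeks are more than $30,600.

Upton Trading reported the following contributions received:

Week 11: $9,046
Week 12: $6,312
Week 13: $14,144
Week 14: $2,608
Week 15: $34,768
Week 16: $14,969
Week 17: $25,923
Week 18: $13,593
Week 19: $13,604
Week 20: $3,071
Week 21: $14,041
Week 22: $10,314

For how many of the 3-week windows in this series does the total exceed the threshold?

6

Week 11–Week 13: $9,046 + $6,312 + $14,144 = $29,502 (under)
Week 12–Week 14: $6,312 + $14,144 + $2,608 = $23,064 (under)
Week 13–Week 15: $14,144 + $2,608 + $34,768 = $51,520 (over)
Week 14–Week 16: $2,608 + $34,768 + $14,969 = $52,345 (over)
Week 15–Week 17: $34,768 + $14,969 + $25,923 = $75,660 (over)
Week 16–Week 18: $14,969 + $25,923 + $13,593 = $54,485 (over)
Week 17–Week 19: $25,923 + $13,593 + $13,604 = $53,120 (over)
Week 18–Week 20: $13,593 + $13,604 + $3,071 = $30,268 (under)
Week 19–Week 21: $13,604 + $3,071 + $14,041 = $30,716 (over)
Week 20–Week 22: $3,071 + $14,041 + $10,314 = $27,426 (under)
6 windows exceed the threshold.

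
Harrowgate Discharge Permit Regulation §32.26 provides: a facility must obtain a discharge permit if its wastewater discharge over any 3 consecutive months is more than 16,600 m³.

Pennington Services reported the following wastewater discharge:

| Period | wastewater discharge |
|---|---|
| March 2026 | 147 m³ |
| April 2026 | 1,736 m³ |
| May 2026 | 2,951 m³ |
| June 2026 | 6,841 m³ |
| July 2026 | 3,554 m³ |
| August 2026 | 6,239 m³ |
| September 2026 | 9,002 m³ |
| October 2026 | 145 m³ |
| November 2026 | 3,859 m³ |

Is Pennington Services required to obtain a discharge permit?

March 2026–May 2026: 147 m³ + 1,736 m³ + 2,951 m³ = 4,834 m³ (under)
April 2026–June 2026: 1,736 m³ + 2,951 m³ + 6,841 m³ = 11,528 m³ (under)
May 2026–July 2026: 2,951 m³ + 6,841 m³ + 3,554 m³ = 13,346 m³ (under)
June 2026–August 2026: 6,841 m³ + 3,554 m³ + 6,239 m³ = 16,634 m³ (over)
July 2026–September 2026: 3,554 m³ + 6,239 m³ + 9,002 m³ = 18,795 m³ (over)
August 2026–October 2026: 6,239 m³ + 9,002 m³ + 145 m³ = 15,386 m³ (under)
September 2026–November 2026: 9,002 m³ + 145 m³ + 3,859 m³ = 13,006 m³ (under)
At least one window exceeds 16,600 m³.

Yes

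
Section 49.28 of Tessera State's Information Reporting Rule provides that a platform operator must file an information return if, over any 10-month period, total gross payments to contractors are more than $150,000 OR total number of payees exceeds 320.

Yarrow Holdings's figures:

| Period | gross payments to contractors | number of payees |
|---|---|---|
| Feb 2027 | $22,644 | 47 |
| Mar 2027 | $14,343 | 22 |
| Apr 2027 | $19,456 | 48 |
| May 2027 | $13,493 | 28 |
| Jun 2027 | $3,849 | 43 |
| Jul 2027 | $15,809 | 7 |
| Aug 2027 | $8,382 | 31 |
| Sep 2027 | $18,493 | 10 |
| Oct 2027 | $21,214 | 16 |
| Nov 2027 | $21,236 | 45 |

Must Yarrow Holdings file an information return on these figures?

Total gross payments to contractors: $22,644 + $14,343 + $19,456 + $13,493 + $3,849 + $15,809 + $8,382 + $18,493 + $21,214 + $21,236 = $158,919 (> $150,000).
Total number of payees: 47 + 22 + 48 + 28 + 43 + 7 + 31 + 10 + 16 + 45 = 297 (≤ 320).
The test is 'or': at least one threshold is exceeded.

Yes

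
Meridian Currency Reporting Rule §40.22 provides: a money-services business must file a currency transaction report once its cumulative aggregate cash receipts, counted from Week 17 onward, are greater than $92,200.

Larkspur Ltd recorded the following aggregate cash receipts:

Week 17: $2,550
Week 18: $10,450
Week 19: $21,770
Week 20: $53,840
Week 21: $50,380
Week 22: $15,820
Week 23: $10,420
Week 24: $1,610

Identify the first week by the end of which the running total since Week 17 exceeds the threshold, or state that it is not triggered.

Through Week 17: $2,550
Through Week 18: $13,000
Through Week 19: $34,770
Through Week 20: $88,610
Through Week 21: $138,990 ← exceeds threshold

Week 21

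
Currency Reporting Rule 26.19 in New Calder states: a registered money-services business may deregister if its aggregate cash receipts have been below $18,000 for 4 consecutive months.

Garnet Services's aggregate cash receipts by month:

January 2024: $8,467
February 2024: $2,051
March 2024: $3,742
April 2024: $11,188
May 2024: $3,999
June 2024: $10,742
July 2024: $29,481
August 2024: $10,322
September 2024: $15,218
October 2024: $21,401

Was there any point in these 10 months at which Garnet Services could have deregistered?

Yes

Months below $18,000: January 2024, February 2024, March 2024, April 2024, May 2024, June 2024, August 2024, September 2024.
Longest run of consecutive months below the threshold: 6.
6 ≥ 4, so Garnet Services became eligible.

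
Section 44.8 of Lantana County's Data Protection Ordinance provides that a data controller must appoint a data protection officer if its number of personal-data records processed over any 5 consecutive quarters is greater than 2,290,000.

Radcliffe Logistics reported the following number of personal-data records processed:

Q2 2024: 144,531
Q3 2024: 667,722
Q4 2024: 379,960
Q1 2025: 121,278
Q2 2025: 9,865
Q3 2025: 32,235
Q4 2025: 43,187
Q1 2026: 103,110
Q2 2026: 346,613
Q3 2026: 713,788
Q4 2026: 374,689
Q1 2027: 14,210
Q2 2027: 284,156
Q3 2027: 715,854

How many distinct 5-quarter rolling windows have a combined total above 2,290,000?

0

Q2 2024–Q2 2025: 144,531 + 667,722 + 379,960 + 121,278 + 9,865 = 1,323,356 (under)
Q3 2024–Q3 2025: 667,722 + 379,960 + 121,278 + 9,865 + 32,235 = 1,211,060 (under)
Q4 2024–Q4 2025: 379,960 + 121,278 + 9,865 + 32,235 + 43,187 = 586,525 (under)
Q1 2025–Q1 2026: 121,278 + 9,865 + 32,235 + 43,187 + 103,110 = 309,675 (under)
Q2 2025–Q2 2026: 9,865 + 32,235 + 43,187 + 103,110 + 346,613 = 535,010 (under)
Q3 2025–Q3 2026: 32,235 + 43,187 + 103,110 + 346,613 + 713,788 = 1,238,933 (under)
Q4 2025–Q4 2026: 43,187 + 103,110 + 346,613 + 713,788 + 374,689 = 1,581,387 (under)
Q1 2026–Q1 2027: 103,110 + 346,613 + 713,788 + 374,689 + 14,210 = 1,552,410 (under)
Q2 2026–Q2 2027: 346,613 + 713,788 + 374,689 + 14,210 + 284,156 = 1,733,456 (under)
Q3 2026–Q3 2027: 713,788 + 374,689 + 14,210 + 284,156 + 715,854 = 2,102,697 (under)
0 windows exceed the threshold.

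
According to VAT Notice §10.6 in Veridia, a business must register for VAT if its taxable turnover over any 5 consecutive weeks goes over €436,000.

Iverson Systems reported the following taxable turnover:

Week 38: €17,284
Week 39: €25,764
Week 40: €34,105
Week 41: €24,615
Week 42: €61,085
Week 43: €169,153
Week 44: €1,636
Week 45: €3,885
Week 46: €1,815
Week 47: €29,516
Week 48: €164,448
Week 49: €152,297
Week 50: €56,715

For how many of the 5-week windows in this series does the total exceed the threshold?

0

Week 38–Week 42: €17,284 + €25,764 + €34,105 + €24,615 + €61,085 = €162,853 (under)
Week 39–Week 43: €25,764 + €34,105 + €24,615 + €61,085 + €169,153 = €314,722 (under)
Week 40–Week 44: €34,105 + €24,615 + €61,085 + €169,153 + €1,636 = €290,594 (under)
Week 41–Week 45: €24,615 + €61,085 + €169,153 + €1,636 + €3,885 = €260,374 (under)
Week 42–Week 46: €61,085 + €169,153 + €1,636 + €3,885 + €1,815 = €237,574 (under)
Week 43–Week 47: €169,153 + €1,636 + €3,885 + €1,815 + €29,516 = €206,005 (under)
Week 44–Week 48: €1,636 + €3,885 + €1,815 + €29,516 + €164,448 = €201,300 (under)
Week 45–Week 49: €3,885 + €1,815 + €29,516 + €164,448 + €152,297 = €351,961 (under)
Week 46–Week 50: €1,815 + €29,516 + €164,448 + €152,297 + €56,715 = €404,791 (under)
0 windows exceed the threshold.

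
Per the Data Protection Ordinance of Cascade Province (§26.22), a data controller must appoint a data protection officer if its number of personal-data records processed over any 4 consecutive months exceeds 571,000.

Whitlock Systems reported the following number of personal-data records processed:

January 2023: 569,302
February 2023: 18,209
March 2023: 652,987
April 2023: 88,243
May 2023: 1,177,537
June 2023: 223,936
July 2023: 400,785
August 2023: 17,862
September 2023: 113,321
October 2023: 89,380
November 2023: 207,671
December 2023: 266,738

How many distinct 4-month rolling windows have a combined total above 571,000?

January 2023–April 2023: 569,302 + 18,209 + 652,987 + 88,243 = 1,328,741 (over)
February 2023–May 2023: 18,209 + 652,987 + 88,243 + 1,177,537 = 1,936,976 (over)
March 2023–June 2023: 652,987 + 88,243 + 1,177,537 + 223,936 = 2,142,703 (over)
April 2023–July 2023: 88,243 + 1,177,537 + 223,936 + 400,785 = 1,890,501 (over)
May 2023–August 2023: 1,177,537 + 223,936 + 400,785 + 17,862 = 1,820,120 (over)
June 2023–September 2023: 223,936 + 400,785 + 17,862 + 113,321 = 755,904 (over)
July 2023–October 2023: 400,785 + 17,862 + 113,321 + 89,380 = 621,348 (over)
August 2023–November 2023: 17,862 + 113,321 + 89,380 + 207,671 = 428,234 (under)
September 2023–December 2023: 113,321 + 89,380 + 207,671 + 266,738 = 677,110 (over)
8 windows exceed the threshold.

8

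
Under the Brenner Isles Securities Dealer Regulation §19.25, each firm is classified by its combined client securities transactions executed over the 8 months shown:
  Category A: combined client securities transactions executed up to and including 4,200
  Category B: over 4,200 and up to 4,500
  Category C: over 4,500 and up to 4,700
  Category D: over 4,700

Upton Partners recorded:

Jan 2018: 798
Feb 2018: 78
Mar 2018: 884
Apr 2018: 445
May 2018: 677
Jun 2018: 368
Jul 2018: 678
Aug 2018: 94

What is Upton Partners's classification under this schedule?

Combined client securities transactions executed: 798 + 78 + 884 + 445 + 677 + 368 + 678 + 94 = 4,022.
4,022 ≤ 4,200, so Category A applies.

Category A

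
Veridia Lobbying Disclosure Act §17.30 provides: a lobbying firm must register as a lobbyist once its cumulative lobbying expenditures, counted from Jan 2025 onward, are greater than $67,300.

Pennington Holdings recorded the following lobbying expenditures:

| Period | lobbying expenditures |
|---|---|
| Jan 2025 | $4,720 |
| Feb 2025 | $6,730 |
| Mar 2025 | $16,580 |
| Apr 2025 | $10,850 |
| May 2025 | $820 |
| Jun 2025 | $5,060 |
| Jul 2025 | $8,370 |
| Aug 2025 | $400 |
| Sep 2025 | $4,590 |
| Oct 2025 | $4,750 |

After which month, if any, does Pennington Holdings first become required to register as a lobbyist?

Not triggered

Through Jan 2025: $4,720
Through Feb 2025: $11,450
Through Mar 2025: $28,030
Through Apr 2025: $38,880
Through May 2025: $39,700
Through Jun 2025: $44,760
Through Jul 2025: $53,130
Through Aug 2025: $53,530
Through Sep 2025: $58,120
Through Oct 2025: $62,870
Final cumulative total $62,870 ≤ $67,300; the threshold is never exceeded.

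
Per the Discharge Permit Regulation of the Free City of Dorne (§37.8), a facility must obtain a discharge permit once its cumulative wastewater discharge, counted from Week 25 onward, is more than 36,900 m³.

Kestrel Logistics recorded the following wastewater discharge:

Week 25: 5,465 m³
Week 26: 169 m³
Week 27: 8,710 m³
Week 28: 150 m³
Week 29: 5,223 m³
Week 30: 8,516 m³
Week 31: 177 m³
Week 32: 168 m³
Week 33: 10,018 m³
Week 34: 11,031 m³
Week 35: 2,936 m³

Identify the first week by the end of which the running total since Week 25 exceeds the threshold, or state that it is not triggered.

Week 33

Through Week 25: 5,465 m³
Through Week 26: 5,634 m³
Through Week 27: 14,344 m³
Through Week 28: 14,494 m³
Through Week 29: 19,717 m³
Through Week 30: 28,233 m³
Through Week 31: 28,410 m³
Through Week 32: 28,578 m³
Through Week 33: 38,596 m³ ← exceeds threshold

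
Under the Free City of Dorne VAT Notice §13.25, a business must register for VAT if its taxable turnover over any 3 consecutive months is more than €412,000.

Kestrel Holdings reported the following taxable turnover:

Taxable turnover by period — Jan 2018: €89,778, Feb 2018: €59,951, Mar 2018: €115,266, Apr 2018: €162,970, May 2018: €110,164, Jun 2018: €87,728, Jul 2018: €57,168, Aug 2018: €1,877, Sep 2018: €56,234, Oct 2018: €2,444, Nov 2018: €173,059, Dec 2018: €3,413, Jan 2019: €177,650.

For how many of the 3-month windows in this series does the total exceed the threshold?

0

Jan 2018–Mar 2018: €89,778 + €59,951 + €115,266 = €264,995 (under)
Feb 2018–Apr 2018: €59,951 + €115,266 + €162,970 = €338,187 (under)
Mar 2018–May 2018: €115,266 + €162,970 + €110,164 = €388,400 (under)
Apr 2018–Jun 2018: €162,970 + €110,164 + €87,728 = €360,862 (under)
May 2018–Jul 2018: €110,164 + €87,728 + €57,168 = €255,060 (under)
Jun 2018–Aug 2018: €87,728 + €57,168 + €1,877 = €146,773 (under)
Jul 2018–Sep 2018: €57,168 + €1,877 + €56,234 = €115,279 (under)
Aug 2018–Oct 2018: €1,877 + €56,234 + €2,444 = €60,555 (under)
Sep 2018–Nov 2018: €56,234 + €2,444 + €173,059 = €231,737 (under)
Oct 2018–Dec 2018: €2,444 + €173,059 + €3,413 = €178,916 (under)
Nov 2018–Jan 2019: €173,059 + €3,413 + €177,650 = €354,122 (under)
0 windows exceed the threshold.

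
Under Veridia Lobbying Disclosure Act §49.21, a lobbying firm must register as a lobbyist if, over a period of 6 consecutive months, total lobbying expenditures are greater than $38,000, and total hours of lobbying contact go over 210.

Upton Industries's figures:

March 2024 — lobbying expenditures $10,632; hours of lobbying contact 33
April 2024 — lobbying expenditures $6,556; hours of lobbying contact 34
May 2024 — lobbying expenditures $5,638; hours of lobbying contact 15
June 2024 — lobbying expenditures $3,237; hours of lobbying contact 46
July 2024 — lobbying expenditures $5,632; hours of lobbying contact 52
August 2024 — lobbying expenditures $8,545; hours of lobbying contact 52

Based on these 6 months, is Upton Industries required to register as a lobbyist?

Yes

Total lobbying expenditures: $10,632 + $6,556 + $5,638 + $3,237 + $5,632 + $8,545 = $40,240 (> $38,000).
Total hours of lobbying contact: 33 + 34 + 15 + 46 + 52 + 52 = 232 (> 210).
The test is 'and': both thresholds are exceeded.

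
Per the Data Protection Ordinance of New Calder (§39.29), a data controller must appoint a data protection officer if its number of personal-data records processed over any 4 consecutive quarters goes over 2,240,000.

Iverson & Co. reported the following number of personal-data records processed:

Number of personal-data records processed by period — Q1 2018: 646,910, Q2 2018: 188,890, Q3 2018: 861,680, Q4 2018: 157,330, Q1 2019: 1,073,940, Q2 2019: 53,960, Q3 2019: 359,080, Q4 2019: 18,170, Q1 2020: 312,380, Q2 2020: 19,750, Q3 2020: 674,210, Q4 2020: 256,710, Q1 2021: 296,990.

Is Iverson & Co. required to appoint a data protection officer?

Yes

Q1 2018–Q4 2018: 646,910 + 188,890 + 861,680 + 157,330 = 1,854,810 (under)
Q2 2018–Q1 2019: 188,890 + 861,680 + 157,330 + 1,073,940 = 2,281,840 (over)
Q3 2018–Q2 2019: 861,680 + 157,330 + 1,073,940 + 53,960 = 2,146,910 (under)
Q4 2018–Q3 2019: 157,330 + 1,073,940 + 53,960 + 359,080 = 1,644,310 (under)
Q1 2019–Q4 2019: 1,073,940 + 53,960 + 359,080 + 18,170 = 1,505,150 (under)
Q2 2019–Q1 2020: 53,960 + 359,080 + 18,170 + 312,380 = 743,590 (under)
Q3 2019–Q2 2020: 359,080 + 18,170 + 312,380 + 19,750 = 709,380 (under)
Q4 2019–Q3 2020: 18,170 + 312,380 + 19,750 + 674,210 = 1,024,510 (under)
Q1 2020–Q4 2020: 312,380 + 19,750 + 674,210 + 256,710 = 1,263,050 (under)
Q2 2020–Q1 2021: 19,750 + 674,210 + 256,710 + 296,990 = 1,247,660 (under)
At least one window exceeds 2,240,000.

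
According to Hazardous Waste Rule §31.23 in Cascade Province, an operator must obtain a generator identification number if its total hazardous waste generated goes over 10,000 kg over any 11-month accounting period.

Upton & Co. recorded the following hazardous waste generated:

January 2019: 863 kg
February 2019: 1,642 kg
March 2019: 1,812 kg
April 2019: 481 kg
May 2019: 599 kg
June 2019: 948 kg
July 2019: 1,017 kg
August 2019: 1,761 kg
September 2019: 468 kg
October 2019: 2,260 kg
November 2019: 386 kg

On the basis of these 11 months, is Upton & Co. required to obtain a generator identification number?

Yes

Total hazardous waste generated: 863 kg + 1,642 kg + 1,812 kg + 481 kg + 599 kg + 948 kg + 1,017 kg + 1,761 kg + 468 kg + 2,260 kg + 386 kg = 12,237 kg.
12,237 kg > 10,000 kg, so the threshold is exceeded.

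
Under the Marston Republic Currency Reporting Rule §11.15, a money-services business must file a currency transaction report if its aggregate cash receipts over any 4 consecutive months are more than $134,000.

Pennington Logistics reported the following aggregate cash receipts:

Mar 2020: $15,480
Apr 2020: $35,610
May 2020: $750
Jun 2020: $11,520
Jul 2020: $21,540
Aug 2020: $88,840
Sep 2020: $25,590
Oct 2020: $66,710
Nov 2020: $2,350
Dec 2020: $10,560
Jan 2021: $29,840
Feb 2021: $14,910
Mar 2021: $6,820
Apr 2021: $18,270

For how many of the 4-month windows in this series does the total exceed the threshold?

Mar 2020–Jun 2020: $15,480 + $35,610 + $750 + $11,520 = $63,360 (under)
Apr 2020–Jul 2020: $35,610 + $750 + $11,520 + $21,540 = $69,420 (under)
May 2020–Aug 2020: $750 + $11,520 + $21,540 + $88,840 = $122,650 (under)
Jun 2020–Sep 2020: $11,520 + $21,540 + $88,840 + $25,590 = $147,490 (over)
Jul 2020–Oct 2020: $21,540 + $88,840 + $25,590 + $66,710 = $202,680 (over)
Aug 2020–Nov 2020: $88,840 + $25,590 + $66,710 + $2,350 = $183,490 (over)
Sep 2020–Dec 2020: $25,590 + $66,710 + $2,350 + $10,560 = $105,210 (under)
Oct 2020–Jan 2021: $66,710 + $2,350 + $10,560 + $29,840 = $109,460 (under)
Nov 2020–Feb 2021: $2,350 + $10,560 + $29,840 + $14,910 = $57,660 (under)
Dec 2020–Mar 2021: $10,560 + $29,840 + $14,910 + $6,820 = $62,130 (under)
Jan 2021–Apr 2021: $29,840 + $14,910 + $6,820 + $18,270 = $69,840 (under)
3 windows exceed the threshold.

3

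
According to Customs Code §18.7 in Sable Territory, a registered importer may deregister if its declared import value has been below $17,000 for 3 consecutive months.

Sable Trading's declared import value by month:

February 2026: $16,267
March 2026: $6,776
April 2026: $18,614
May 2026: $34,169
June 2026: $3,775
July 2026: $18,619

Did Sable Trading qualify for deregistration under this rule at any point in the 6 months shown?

No

Months below $17,000: February 2026, March 2026, June 2026.
Longest run of consecutive months below the threshold: 2.
2 < 3, so Sable Trading never became eligible.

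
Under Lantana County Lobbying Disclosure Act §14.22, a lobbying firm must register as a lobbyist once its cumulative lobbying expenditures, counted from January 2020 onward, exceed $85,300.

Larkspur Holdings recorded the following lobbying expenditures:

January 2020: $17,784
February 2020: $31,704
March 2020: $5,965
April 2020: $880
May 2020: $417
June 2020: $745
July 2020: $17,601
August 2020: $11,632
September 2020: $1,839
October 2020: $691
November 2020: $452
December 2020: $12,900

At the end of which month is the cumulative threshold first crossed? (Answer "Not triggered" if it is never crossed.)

August 2020

Through January 2020: $17,784
Through February 2020: $49,488
Through March 2020: $55,453
Through April 2020: $56,333
Through May 2020: $56,750
Through June 2020: $57,495
Through July 2020: $75,096
Through August 2020: $86,728 ← exceeds threshold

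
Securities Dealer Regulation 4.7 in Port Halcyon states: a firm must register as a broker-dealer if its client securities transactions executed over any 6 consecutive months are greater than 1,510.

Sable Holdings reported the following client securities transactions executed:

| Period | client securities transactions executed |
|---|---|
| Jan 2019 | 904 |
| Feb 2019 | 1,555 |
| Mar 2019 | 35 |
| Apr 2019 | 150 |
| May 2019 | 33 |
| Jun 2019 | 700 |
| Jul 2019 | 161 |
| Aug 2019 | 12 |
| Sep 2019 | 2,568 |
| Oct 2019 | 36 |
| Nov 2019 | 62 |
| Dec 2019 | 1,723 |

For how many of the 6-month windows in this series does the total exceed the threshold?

Jan 2019–Jun 2019: 904 + 1,555 + 35 + 150 + 33 + 700 = 3,377 (over)
Feb 2019–Jul 2019: 1,555 + 35 + 150 + 33 + 700 + 161 = 2,634 (over)
Mar 2019–Aug 2019: 35 + 150 + 33 + 700 + 161 + 12 = 1,091 (under)
Apr 2019–Sep 2019: 150 + 33 + 700 + 161 + 12 + 2,568 = 3,624 (over)
May 2019–Oct 2019: 33 + 700 + 161 + 12 + 2,568 + 36 = 3,510 (over)
Jun 2019–Nov 2019: 700 + 161 + 12 + 2,568 + 36 + 62 = 3,539 (over)
Jul 2019–Dec 2019: 161 + 12 + 2,568 + 36 + 62 + 1,723 = 4,562 (over)
6 windows exceed the threshold.

6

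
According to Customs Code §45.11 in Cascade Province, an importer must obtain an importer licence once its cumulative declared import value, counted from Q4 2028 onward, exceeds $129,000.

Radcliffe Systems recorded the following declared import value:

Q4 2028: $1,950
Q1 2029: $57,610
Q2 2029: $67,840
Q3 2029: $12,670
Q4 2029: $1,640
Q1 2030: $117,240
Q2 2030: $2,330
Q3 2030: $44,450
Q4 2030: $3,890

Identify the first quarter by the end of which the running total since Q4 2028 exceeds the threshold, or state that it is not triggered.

Q3 2029

Through Q4 2028: $1,950
Through Q1 2029: $59,560
Through Q2 2029: $127,400
Through Q3 2029: $140,070 ← exceeds threshold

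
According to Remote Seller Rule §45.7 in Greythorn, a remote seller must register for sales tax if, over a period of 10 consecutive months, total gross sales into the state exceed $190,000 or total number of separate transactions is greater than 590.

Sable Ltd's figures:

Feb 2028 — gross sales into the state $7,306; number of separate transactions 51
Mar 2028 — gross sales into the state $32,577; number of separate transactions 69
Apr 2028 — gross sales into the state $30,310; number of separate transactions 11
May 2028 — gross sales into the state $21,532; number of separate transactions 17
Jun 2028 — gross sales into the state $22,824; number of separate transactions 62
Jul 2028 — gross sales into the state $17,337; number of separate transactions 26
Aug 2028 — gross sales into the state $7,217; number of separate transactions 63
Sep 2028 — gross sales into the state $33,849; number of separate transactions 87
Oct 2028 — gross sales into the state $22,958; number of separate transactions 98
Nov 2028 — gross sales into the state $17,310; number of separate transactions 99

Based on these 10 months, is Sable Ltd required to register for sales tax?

Total gross sales into the state: $7,306 + $32,577 + $30,310 + $21,532 + $22,824 + $17,337 + $7,217 + $33,849 + $22,958 + $17,310 = $213,220 (> $190,000).
Total number of separate transactions: 51 + 69 + 11 + 17 + 62 + 26 + 63 + 87 + 98 + 99 = 583 (≤ 590).
The test is 'or': at least one threshold is exceeded.

Yes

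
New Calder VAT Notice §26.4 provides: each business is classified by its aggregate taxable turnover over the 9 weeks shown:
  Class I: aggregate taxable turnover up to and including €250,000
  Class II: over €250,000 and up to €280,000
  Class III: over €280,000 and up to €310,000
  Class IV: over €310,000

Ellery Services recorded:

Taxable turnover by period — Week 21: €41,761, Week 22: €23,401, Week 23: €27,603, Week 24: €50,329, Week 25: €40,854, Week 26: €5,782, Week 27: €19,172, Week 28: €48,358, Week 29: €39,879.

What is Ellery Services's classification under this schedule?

Class III

Aggregate taxable turnover: €41,761 + €23,401 + €27,603 + €50,329 + €40,854 + €5,782 + €19,172 + €48,358 + €39,879 = €297,139.
€280,000 < €297,139 ≤ €310,000, so Class III applies.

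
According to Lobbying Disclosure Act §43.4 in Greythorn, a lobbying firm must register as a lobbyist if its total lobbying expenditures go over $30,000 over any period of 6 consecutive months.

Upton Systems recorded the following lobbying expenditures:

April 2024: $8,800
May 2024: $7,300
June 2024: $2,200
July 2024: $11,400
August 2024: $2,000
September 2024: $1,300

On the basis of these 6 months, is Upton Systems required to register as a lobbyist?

Total lobbying expenditures: $8,800 + $7,300 + $2,200 + $11,400 + $2,000 + $1,300 = $33,000.
$33,000 > $30,000, so the threshold is exceeded.

Yes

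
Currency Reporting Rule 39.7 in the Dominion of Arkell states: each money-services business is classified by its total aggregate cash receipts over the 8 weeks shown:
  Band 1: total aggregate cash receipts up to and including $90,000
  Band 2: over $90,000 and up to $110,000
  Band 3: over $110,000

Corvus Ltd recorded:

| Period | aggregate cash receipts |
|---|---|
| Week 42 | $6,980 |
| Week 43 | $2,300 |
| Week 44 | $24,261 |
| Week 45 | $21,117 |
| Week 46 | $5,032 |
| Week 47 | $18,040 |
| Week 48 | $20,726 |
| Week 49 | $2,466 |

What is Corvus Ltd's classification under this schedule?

Band 2

Total aggregate cash receipts: $6,980 + $2,300 + $24,261 + $21,117 + $5,032 + $18,040 + $20,726 + $2,466 = $100,922.
$90,000 < $100,922 ≤ $110,000, so Band 2 applies.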